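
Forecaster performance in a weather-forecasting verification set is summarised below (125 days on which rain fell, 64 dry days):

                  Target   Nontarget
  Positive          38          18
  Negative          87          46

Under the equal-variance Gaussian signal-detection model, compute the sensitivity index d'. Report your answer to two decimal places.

d' = 0.07

H = 38/125 = 0.3040
FA = 18/64 = 0.2812
z(0.3040) = -0.5129, z(0.2812) = -0.5793
d' = z(H) − z(FA) = -0.5129 − (-0.5793) = 0.0664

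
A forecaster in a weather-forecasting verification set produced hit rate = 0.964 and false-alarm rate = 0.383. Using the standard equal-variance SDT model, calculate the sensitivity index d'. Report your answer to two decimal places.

z(H) = 1.799
z(FA) = -0.298
d' = z(H) − z(FA) = 1.799 − (-0.298) = 2.097

d' = 2.10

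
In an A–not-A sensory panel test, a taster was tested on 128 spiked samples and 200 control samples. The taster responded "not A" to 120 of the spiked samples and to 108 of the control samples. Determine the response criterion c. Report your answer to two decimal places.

c = -0.82

H = 120/128 = 0.9375
FA = 108/200 = 0.5400
z(H) = 1.5341
z(FA) = 0.1004
c = −½·[z(H) + z(FA)] = −0.5 × (1.5341 + 0.1004) = -0.81725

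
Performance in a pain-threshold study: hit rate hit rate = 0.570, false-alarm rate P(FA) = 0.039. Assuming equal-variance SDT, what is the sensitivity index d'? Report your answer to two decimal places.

z(H) = z(0.570) = 0.176
z(FA) = z(0.039) = -1.762
d' = z(H) − z(FA) = 0.176 − (-1.762) = 1.938

d' = 1.94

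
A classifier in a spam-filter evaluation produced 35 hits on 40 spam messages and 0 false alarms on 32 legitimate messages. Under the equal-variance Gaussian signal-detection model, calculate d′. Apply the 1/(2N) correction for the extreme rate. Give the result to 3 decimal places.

d′ = 3.304

The false-alarm rate is 0/32 = 0, so apply the 1/(2N) correction: FA → 1/(2·32) = 0.01562.
z(H) = z(0.87500) = 1.1503
z(FA) = z(0.01562) = -2.1540
d' = 1.1503 − (-2.1540) = 3.3043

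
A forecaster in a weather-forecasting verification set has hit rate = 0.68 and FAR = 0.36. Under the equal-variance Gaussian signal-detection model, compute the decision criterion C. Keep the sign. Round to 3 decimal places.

C = -0.055

z(H) = 0.4677
z(FA) = -0.3585
c = −½·[z(H) + z(FA)] = −0.5 × (0.4677 + (-0.3585)) = -0.0546
c < 0: the forecaster has a liberal response bias.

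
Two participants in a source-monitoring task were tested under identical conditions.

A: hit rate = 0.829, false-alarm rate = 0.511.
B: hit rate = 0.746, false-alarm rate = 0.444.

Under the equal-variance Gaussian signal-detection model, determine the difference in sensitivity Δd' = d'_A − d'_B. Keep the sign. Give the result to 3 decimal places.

A: z(0.829) = 0.9502, z(0.511) = 0.0276, d' = 0.9226
B: z(0.746) = 0.6620, z(0.444) = -0.1408, d' = 0.8028
Δd' = d'_A − d'_B = 0.9226 − 0.8028 = 0.1198
A has the higher sensitivity.

Δd' = 0.120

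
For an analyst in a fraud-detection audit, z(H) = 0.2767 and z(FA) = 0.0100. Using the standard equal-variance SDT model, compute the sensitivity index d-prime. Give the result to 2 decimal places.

d' = z(H) − z(FA) = 0.2767 − 0.0100 = 0.2667

d-prime = 0.27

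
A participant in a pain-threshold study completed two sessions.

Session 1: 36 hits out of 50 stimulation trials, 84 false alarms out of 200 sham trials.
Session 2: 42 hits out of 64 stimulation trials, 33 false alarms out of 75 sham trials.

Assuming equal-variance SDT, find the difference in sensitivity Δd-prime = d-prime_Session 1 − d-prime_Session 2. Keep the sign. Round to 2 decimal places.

Session 1: z(0.7200) = 0.583, z(0.4200) = -0.202, d' = 0.785
Session 2: z(0.6562) = 0.402, z(0.4400) = -0.151, d' = 0.553
Δd' = d'_Session 1 − d'_Session 2 = 0.785 − 0.553 = 0.232
Session 1 has the higher sensitivity.

Δd-prime = 0.23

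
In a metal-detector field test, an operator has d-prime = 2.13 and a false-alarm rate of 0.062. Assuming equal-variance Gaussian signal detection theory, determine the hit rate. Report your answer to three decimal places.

hit rate = 0.723

z(false-alarm rate) = z(0.062) = -1.5382
z(H) = z(FA) + d' = -1.5382 + 2.13 = 0.5918
hit rate = Φ(0.5918) = 0.7230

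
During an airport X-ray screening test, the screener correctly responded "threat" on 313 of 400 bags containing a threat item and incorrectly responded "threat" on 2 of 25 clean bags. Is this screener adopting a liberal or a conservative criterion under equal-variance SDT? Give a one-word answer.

conservative

z(H) = 0.781, z(FA) = -1.405
c = −½·(z(H) + z(FA)) = 0.312
c > 0 → conservative criterion (biased toward responding “no”).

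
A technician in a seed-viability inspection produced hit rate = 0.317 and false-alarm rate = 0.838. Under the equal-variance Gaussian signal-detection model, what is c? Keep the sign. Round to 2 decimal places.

z(H) = -0.4761
z(FA) = 0.9863
c = −½·[z(H) + z(FA)] = −0.5 × (-0.4761 + 0.9863) = -0.2551

c = -0.26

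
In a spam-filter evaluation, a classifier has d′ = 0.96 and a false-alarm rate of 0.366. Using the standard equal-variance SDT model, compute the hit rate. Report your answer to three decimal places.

z(false-alarm rate) = z(0.366) = -0.3425
z(H) = z(FA) + d' = -0.3425 + 0.96 = 0.6175
hit rate = Φ(0.6175) = 0.7315

hit rate = 0.732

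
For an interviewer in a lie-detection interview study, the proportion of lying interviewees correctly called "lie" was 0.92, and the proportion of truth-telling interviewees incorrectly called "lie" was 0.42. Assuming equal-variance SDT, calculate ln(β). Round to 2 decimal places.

ln β = -0.97

z(H) = 1.405
z(FA) = -0.202
ln β = −½·[z(H)² − z(FA)²] = −0.5 × (1.974 − 0.041) = -0.9665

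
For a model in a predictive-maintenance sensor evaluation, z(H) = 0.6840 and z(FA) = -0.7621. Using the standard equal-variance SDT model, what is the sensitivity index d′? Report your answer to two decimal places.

d' = z(H) − z(FA) = 0.6840 − (-0.7621) = 1.4461

d′ = 1.45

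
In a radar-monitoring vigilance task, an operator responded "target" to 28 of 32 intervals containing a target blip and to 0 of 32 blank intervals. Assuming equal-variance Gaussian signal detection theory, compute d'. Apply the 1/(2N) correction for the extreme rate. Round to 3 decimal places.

The false-alarm rate is 0/32 = 0, so apply the 1/(2N) correction: FA → 1/(2·32) = 0.01562.
z(H) = z(0.87500) = 1.1503
z(FA) = z(0.01562) = -2.1540
d' = 1.1503 − (-2.1540) = 3.3043

d' = 3.304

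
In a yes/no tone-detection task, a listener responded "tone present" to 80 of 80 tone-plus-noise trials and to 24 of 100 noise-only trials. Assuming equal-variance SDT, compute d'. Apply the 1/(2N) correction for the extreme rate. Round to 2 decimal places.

The hit rate is 80/80 = 1, so apply the 1/(2N) correction: H → 1 − 1/(2·80) = 0.99375.
z(H) = z(0.99375) = 2.498
z(FA) = z(0.24000) = -0.706
d' = 2.498 − (-0.706) = 3.204

d' = 3.20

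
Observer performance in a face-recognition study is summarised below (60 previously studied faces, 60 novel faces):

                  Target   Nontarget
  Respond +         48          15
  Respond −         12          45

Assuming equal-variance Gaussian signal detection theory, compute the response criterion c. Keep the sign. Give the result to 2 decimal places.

c = -0.08

H = 48/60 = 0.8000
FA = 15/60 = 0.2500
Φ⁻¹(H) = Φ⁻¹(0.8000) = 0.842
Φ⁻¹(FA) = Φ⁻¹(0.2500) = -0.674
c = −½·[z(H) + z(FA)] = −0.5 × (0.842 + (-0.674)) = -0.084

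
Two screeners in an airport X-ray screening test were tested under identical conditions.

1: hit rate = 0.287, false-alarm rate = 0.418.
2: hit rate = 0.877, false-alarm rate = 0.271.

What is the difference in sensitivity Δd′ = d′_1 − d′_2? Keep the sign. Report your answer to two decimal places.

Δd′ = -2.13

1: z(0.287) = -0.562, z(0.418) = -0.207, d' = -0.355
2: z(0.877) = 1.160, z(0.271) = -0.610, d' = 1.770
Δd' = d'_1 − d'_2 = -0.355 − 1.770 = -2.125
2 has the higher sensitivity.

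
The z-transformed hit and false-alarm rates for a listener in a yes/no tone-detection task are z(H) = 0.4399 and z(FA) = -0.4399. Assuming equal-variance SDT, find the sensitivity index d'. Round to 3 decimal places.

d' = 0.880

d' = z(H) − z(FA) = 0.4399 − (-0.4399) = 0.8798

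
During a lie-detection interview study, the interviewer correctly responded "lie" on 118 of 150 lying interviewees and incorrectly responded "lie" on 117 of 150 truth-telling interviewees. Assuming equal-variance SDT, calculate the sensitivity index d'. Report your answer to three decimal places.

H = 118/150 = 0.7867
FA = 117/150 = 0.7800
Φ⁻¹(H) = 0.7950
Φ⁻¹(FA) = 0.7722
d' = z(H) − z(FA) = 0.7950 − 0.7722 = 0.0228

d' = 0.023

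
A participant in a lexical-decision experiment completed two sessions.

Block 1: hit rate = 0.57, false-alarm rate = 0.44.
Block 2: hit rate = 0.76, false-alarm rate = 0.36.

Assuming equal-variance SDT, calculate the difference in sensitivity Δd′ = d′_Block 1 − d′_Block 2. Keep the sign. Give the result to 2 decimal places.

Block 1: z(0.57) = 0.176, z(0.44) = -0.151, d' = 0.327
Block 2: z(0.76) = 0.706, z(0.36) = -0.358, d' = 1.064
Δd' = d'_Block 1 − d'_Block 2 = 0.327 − 1.064 = -0.737
Block 2 has the higher sensitivity.

Δd′ = -0.74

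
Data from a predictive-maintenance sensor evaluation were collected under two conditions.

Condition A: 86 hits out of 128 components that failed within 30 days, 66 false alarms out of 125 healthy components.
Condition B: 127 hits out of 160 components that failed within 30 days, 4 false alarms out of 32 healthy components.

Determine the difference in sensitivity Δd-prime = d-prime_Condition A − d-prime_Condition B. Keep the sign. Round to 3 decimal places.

Condition A: z(0.6719) = 0.4452, z(0.5280) = 0.0702, d' = 0.3750
Condition B: z(0.7937) = 0.8193, z(0.1250) = -1.1503, d' = 1.9696
Δd' = d'_Condition A − d'_Condition B = 0.3750 − 1.9696 = -1.5946
Condition B has the higher sensitivity.

Δd-prime = -1.595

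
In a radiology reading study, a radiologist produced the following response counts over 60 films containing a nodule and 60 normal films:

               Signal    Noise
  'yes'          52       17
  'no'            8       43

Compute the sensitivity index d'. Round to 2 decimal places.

H = 52/60 = 0.8667
FA = 17/60 = 0.2833
Φ⁻¹(H) = Φ⁻¹(0.8667) = 1.1109
Φ⁻¹(FA) = Φ⁻¹(0.2833) = -0.5731
d' = z(H) − z(FA) = 1.1109 − (-0.5731) = 1.6840

d' = 1.68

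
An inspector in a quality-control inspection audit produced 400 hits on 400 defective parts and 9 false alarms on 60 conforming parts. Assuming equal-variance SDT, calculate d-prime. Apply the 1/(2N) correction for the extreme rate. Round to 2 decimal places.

The hit rate is 400/400 = 1, so apply the 1/(2N) correction: H → 1 − 1/(2·400) = 0.99875.
z(H) = z(0.99875) = 3.023
z(FA) = z(0.15000) = -1.036
d' = 3.023 − (-1.036) = 4.059

d-prime = 4.06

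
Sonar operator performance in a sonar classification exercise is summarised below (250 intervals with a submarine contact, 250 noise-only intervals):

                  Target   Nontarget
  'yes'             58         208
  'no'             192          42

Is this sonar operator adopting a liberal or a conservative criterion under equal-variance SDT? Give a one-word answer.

liberal

z(H) = -0.732, z(FA) = 0.962
c = −½·(z(H) + z(FA)) = -0.115
c < 0 → liberal criterion (biased toward responding “yes”).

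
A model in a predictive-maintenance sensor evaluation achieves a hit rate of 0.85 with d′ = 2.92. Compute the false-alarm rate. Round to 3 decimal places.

z(hit rate) = z(0.85) = 1.0364
z(FA) = z(H) − d' = 1.0364 − 2.92 = -1.8836
false-alarm rate = Φ(-1.8836) = 0.0298

false-alarm rate = 0.030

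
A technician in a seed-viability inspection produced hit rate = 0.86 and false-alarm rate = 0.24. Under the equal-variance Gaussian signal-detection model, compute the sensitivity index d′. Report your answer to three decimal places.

z(H) = 1.0803
z(FA) = -0.7063
d' = z(H) − z(FA) = 1.0803 − (-0.7063) = 1.7866

d′ = 1.787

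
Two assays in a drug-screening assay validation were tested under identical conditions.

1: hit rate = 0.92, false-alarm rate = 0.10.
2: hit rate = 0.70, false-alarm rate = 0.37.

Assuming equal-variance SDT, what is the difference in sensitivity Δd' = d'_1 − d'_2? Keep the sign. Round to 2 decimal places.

1: z(0.92) = 1.405, z(0.10) = -1.282, d' = 2.687
2: z(0.70) = 0.524, z(0.37) = -0.332, d' = 0.856
Δd' = d'_1 − d'_2 = 2.687 − 0.856 = 1.831
1 has the higher sensitivity.

Δd' = 1.83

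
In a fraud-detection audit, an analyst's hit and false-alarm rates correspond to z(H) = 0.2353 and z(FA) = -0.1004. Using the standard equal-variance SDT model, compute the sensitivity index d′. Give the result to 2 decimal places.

d′ = 0.34

d' = z(H) − z(FA) = 0.2353 − (-0.1004) = 0.3357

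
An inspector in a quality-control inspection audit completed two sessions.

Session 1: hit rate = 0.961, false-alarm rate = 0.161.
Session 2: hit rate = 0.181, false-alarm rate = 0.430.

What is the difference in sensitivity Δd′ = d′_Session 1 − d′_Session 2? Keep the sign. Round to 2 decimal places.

Δd′ = 3.49

Session 1: z(0.961) = 1.762, z(0.161) = -0.990, d' = 2.752
Session 2: z(0.181) = -0.912, z(0.430) = -0.176, d' = -0.736
Δd' = d'_Session 1 − d'_Session 2 = 2.752 − (-0.736) = 3.488
Session 1 has the higher sensitivity.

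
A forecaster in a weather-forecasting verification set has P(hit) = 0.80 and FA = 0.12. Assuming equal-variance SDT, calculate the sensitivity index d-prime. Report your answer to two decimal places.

d-prime = 2.02

Φ⁻¹(0.80) = 0.8416, Φ⁻¹(0.12) = -1.1750
d' = z(H) − z(FA) = 0.8416 − (-1.1750) = 2.0166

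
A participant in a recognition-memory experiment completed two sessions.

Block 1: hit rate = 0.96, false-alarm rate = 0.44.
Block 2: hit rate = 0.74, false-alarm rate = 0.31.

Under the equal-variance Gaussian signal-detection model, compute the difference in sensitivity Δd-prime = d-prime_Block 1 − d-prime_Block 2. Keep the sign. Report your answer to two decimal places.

Block 1: z(0.96) = 1.751, z(0.44) = -0.151, d' = 1.902
Block 2: z(0.74) = 0.643, z(0.31) = -0.496, d' = 1.139
Δd' = d'_Block 1 − d'_Block 2 = 1.902 − 1.139 = 0.763
Block 1 has the higher sensitivity.

Δd-prime = 0.76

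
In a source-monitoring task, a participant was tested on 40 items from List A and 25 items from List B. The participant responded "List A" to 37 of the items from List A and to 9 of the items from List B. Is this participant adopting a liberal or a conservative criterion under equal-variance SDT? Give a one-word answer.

z(H) = 1.440, z(FA) = -0.358
c = −½·(z(H) + z(FA)) = -0.541
c < 0 → liberal criterion (biased toward responding “yes”).

liberal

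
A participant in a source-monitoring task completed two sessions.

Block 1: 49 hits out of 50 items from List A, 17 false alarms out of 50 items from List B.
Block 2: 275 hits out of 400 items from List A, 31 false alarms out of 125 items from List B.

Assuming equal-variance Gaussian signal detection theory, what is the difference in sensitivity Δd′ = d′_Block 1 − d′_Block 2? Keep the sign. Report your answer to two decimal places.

Block 1: z(0.9800) = 2.054, z(0.3400) = -0.412, d' = 2.466
Block 2: z(0.6875) = 0.489, z(0.2480) = -0.681, d' = 1.170
Δd' = d'_Block 1 − d'_Block 2 = 2.466 − 1.170 = 1.296
Block 1 has the higher sensitivity.

Δd′ = 1.30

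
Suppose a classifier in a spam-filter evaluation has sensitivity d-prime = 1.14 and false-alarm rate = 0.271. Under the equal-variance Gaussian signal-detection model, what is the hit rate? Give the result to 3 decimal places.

hit rate = 0.702

z(false-alarm rate) = z(0.271) = -0.6098
z(H) = z(FA) + d' = -0.6098 + 1.14 = 0.5302
hit rate = Φ(0.5302) = 0.7020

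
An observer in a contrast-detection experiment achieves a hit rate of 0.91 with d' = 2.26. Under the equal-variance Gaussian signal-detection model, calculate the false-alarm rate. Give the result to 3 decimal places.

false-alarm rate = 0.179

z(hit rate) = z(0.91) = 1.3408
z(FA) = z(H) − d' = 1.3408 − 2.26 = -0.9192
false-alarm rate = Φ(-0.9192) = 0.1790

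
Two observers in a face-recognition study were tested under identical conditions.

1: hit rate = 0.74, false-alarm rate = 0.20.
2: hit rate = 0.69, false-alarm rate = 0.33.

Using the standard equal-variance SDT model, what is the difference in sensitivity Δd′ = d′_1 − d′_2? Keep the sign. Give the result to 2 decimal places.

1: z(0.74) = 0.643, z(0.20) = -0.842, d' = 1.485
2: z(0.69) = 0.496, z(0.33) = -0.440, d' = 0.936
Δd' = d'_1 − d'_2 = 1.485 − 0.936 = 0.549
1 has the higher sensitivity.

Δd′ = 0.55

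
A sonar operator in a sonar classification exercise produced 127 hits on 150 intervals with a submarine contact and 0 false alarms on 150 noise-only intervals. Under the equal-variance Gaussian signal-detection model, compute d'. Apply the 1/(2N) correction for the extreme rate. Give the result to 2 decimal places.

d' = 3.74

The false-alarm rate is 0/150 = 0, so apply the 1/(2N) correction: FA → 1/(2·150) = 0.00333.
z(H) = z(0.84667) = 1.022
z(FA) = z(0.00333) = -2.713
d' = 1.022 − (-2.713) = 3.735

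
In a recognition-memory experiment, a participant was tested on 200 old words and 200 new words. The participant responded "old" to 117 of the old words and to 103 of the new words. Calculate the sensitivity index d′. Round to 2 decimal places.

d′ = 0.18

H = 117/200 = 0.5850
FA = 103/200 = 0.5150
z(0.5850) = 0.215, z(0.5150) = 0.038
d' = z(H) − z(FA) = 0.215 − 0.038 = 0.177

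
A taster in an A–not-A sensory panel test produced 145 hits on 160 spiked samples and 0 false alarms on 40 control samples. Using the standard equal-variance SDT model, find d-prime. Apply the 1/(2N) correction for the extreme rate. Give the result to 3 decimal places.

The false-alarm rate is 0/40 = 0, so apply the 1/(2N) correction: FA → 1/(2·40) = 0.01250.
z(H) = z(0.90625) = 1.3180
z(FA) = z(0.01250) = -2.2414
d' = 1.3180 − (-2.2414) = 3.5594

d-prime = 3.559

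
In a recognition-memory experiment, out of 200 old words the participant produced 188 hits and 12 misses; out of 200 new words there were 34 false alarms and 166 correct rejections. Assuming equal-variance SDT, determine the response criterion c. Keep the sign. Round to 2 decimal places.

H = 188/200 = 0.9400
FA = 34/200 = 0.1700
Φ⁻¹(H) = Φ⁻¹(0.9400) = 1.5548
Φ⁻¹(FA) = Φ⁻¹(0.1700) = -0.9542
c = −½·[z(H) + z(FA)] = −0.5 × (1.5548 + (-0.9542)) = -0.3003
c < 0: the participant has a liberal response bias.

c = -0.30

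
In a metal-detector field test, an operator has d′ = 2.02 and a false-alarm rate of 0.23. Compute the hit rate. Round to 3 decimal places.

z(false-alarm rate) = z(0.23) = -0.7388
z(H) = z(FA) + d' = -0.7388 + 2.02 = 1.2812
hit rate = Φ(1.2812) = 0.8999

hit rate = 0.900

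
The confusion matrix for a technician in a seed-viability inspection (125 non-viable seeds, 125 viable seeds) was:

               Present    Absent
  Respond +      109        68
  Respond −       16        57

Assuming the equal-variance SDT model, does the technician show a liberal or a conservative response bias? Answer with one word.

liberal

z(H) = 1.136, z(FA) = 0.111
c = −½·(z(H) + z(FA)) = -0.6235
c < 0 → liberal criterion (biased toward responding “yes”).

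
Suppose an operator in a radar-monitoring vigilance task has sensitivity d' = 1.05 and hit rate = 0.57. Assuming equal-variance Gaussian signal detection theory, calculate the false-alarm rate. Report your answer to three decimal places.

false-alarm rate = 0.191

z(hit rate) = z(0.57) = 0.1764
z(FA) = z(H) − d' = 0.1764 − 1.05 = -0.8736
false-alarm rate = Φ(-0.8736) = 0.1912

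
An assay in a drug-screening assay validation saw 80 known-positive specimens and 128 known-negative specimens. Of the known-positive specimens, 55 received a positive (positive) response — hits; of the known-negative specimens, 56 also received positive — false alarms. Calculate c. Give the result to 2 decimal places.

c = -0.17

H = 55/80 = 0.6875
FA = 56/128 = 0.4375
z(H) = 0.4888
z(FA) = -0.1573
c = −½·[z(H) + z(FA)] = −0.5 × (0.4888 + (-0.1573)) = -0.16575
c < 0: the assay has a liberal response bias.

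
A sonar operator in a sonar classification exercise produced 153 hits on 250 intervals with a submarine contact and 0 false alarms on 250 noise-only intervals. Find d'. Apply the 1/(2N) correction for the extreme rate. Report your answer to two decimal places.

The false-alarm rate is 0/250 = 0, so apply the 1/(2N) correction: FA → 1/(2·250) = 0.00200.
z(H) = z(0.61200) = 0.285
z(FA) = z(0.00200) = -2.878
d' = 0.285 − (-2.878) = 3.163

d' = 3.16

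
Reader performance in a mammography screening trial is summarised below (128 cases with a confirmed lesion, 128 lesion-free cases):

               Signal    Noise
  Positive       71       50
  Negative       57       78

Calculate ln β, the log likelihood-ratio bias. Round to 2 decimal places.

ln β = 0.03

H = 71/128 = 0.5547
FA = 50/128 = 0.3906
Φ⁻¹(H) = 0.138
Φ⁻¹(FA) = -0.278
ln β = −½·[z(H)² − z(FA)²] = −0.5 × (0.019 − 0.077) = 0.029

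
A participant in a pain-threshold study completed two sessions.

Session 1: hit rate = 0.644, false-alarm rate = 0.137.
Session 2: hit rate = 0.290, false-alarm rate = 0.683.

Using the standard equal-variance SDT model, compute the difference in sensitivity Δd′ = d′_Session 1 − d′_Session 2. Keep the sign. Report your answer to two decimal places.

Δd′ = 2.49

Session 1: z(0.644) = 0.369, z(0.137) = -1.094, d' = 1.463
Session 2: z(0.290) = -0.553, z(0.683) = 0.476, d' = -1.029
Δd' = d'_Session 1 − d'_Session 2 = 1.463 − (-1.029) = 2.492
Session 1 has the higher sensitivity.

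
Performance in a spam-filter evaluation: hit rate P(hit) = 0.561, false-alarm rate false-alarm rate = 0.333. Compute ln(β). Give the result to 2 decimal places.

ln β = 0.08

z(H) = 0.154
z(FA) = -0.432
ln β = −½·[z(H)² − z(FA)²] = −0.5 × (0.024 − 0.187) = 0.0815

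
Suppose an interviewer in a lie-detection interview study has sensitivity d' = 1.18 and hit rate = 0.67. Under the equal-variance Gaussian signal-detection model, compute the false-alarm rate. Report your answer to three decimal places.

z(hit rate) = z(0.67) = 0.4399
z(FA) = z(H) − d' = 0.4399 − 1.18 = -0.7401
false-alarm rate = Φ(-0.7401) = 0.2296

false-alarm rate = 0.230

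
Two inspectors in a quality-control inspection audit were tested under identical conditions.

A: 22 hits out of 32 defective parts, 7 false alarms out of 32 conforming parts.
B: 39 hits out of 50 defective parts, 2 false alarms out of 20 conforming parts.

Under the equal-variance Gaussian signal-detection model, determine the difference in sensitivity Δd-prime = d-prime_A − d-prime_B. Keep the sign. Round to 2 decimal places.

A: z(0.6875) = 0.489, z(0.2188) = -0.776, d' = 1.265
B: z(0.7800) = 0.772, z(0.1000) = -1.282, d' = 2.054
Δd' = d'_A − d'_B = 1.265 − 2.054 = -0.789
B has the higher sensitivity.

Δd-prime = -0.79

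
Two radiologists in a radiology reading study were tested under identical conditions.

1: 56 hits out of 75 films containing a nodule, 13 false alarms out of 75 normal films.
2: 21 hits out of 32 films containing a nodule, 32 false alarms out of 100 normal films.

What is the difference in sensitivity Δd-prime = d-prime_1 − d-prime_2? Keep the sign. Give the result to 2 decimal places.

Δd-prime = 0.74

1: z(0.7467) = 0.664, z(0.1733) = -0.941, d' = 1.605
2: z(0.6562) = 0.402, z(0.3200) = -0.468, d' = 0.870
Δd' = d'_1 − d'_2 = 1.605 − 0.870 = 0.735
1 has the higher sensitivity.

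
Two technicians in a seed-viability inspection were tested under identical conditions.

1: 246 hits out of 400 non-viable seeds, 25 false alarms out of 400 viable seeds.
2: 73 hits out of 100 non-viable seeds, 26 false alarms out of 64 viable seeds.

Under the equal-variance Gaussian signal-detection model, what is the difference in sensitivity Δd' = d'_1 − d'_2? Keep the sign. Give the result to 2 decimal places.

1: z(0.6150) = 0.292, z(0.0625) = -1.534, d' = 1.826
2: z(0.7300) = 0.613, z(0.4062) = -0.237, d' = 0.850
Δd' = d'_1 − d'_2 = 1.826 − 0.850 = 0.976
1 has the higher sensitivity.

Δd' = 0.98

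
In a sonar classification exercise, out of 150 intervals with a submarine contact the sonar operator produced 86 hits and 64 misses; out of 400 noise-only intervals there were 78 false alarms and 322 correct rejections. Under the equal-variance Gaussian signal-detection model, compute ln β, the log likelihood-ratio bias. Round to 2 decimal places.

ln β = 0.35

H = 86/150 = 0.5733
FA = 78/400 = 0.1950
z(H) = 0.185
z(FA) = -0.860
ln β = −½·[z(H)² − z(FA)²] = −0.5 × (0.034 − 0.740) = 0.353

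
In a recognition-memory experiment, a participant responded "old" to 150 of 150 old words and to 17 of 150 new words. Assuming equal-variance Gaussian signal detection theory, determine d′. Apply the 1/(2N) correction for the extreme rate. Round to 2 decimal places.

The hit rate is 150/150 = 1, so apply the 1/(2N) correction: H → 1 − 1/(2·150) = 0.99667.
z(H) = z(0.99667) = 2.713
z(FA) = z(0.11333) = -1.209
d' = 2.713 − (-1.209) = 3.922

d′ = 3.92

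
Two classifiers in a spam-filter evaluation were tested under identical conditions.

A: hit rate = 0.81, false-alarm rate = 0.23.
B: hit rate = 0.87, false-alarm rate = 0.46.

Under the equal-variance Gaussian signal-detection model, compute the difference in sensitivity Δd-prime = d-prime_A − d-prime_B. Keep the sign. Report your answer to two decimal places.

A: z(0.81) = 0.878, z(0.23) = -0.739, d' = 1.617
B: z(0.87) = 1.126, z(0.46) = -0.100, d' = 1.226
Δd' = d'_A − d'_B = 1.617 − 1.226 = 0.391
A has the higher sensitivity.

Δd-prime = 0.39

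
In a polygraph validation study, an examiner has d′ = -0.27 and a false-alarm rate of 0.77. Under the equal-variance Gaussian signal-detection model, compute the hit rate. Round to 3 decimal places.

hit rate = 0.680

z(false-alarm rate) = z(0.77) = 0.7388
z(H) = z(FA) + d' = 0.7388 + (-0.27) = 0.4688
hit rate = Φ(0.4688) = 0.6804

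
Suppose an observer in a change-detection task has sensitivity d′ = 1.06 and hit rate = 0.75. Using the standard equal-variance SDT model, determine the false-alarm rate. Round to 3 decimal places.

z(hit rate) = z(0.75) = 0.6745
z(FA) = z(H) − d' = 0.6745 − 1.06 = -0.3855
false-alarm rate = Φ(-0.3855) = 0.3499

false-alarm rate = 0.350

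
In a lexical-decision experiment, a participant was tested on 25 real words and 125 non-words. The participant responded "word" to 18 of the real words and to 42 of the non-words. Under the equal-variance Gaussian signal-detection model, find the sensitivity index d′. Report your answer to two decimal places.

d′ = 1.01

H = 18/25 = 0.7200
FA = 42/125 = 0.3360
z(H) = z(0.7200) = 0.583
z(FA) = z(0.3360) = -0.423
d' = z(H) − z(FA) = 0.583 − (-0.423) = 1.006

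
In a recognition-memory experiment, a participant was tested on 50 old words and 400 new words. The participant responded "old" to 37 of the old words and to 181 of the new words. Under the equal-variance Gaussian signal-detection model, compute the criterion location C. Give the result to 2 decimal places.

C = -0.26

H = 37/50 = 0.7400
FA = 181/400 = 0.4525
z(H) = z(0.7400) = 0.6433
z(FA) = z(0.4525) = -0.1193
c = −½·[z(H) + z(FA)] = −0.5 × (0.6433 + (-0.1193)) = -0.2620
c < 0: the participant has a liberal response bias.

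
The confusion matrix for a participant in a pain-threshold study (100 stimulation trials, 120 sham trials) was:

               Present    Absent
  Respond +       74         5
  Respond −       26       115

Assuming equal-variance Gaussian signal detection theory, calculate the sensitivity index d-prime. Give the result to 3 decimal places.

H = 74/100 = 0.7400
FA = 5/120 = 0.0417
z(H) = z(0.7400) = 0.6433
z(FA) = z(0.0417) = -1.7313
d' = z(H) − z(FA) = 0.6433 − (-1.7313) = 2.3746

d-prime = 2.375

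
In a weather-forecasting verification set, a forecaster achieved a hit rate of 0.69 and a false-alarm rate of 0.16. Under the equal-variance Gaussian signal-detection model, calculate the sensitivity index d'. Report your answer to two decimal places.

d' = 1.49

z(0.69) = 0.4959, z(0.16) = -0.9945
d' = z(H) − z(FA) = 0.4959 − (-0.9945) = 1.4904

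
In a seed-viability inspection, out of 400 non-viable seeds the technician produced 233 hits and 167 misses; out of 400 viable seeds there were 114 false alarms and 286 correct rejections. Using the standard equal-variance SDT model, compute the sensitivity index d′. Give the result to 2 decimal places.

H = 233/400 = 0.5825
FA = 114/400 = 0.2850
z(0.5825) = 0.208, z(0.2850) = -0.568
d' = z(H) − z(FA) = 0.208 − (-0.568) = 0.776

d′ = 0.78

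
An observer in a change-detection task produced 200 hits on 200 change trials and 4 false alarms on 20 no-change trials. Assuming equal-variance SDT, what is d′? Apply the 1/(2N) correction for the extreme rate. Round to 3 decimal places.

d′ = 3.649

The hit rate is 200/200 = 1, so apply the 1/(2N) correction: H → 1 − 1/(2·200) = 0.99750.
z(H) = z(0.99750) = 2.8070
z(FA) = z(0.20000) = -0.8416
d' = 2.8070 − (-0.8416) = 3.6486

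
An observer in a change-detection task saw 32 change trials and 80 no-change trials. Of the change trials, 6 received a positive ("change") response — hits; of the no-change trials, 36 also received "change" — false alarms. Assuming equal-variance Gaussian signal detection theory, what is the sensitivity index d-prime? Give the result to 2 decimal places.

d-prime = -0.76

H = 6/32 = 0.1875
FA = 36/80 = 0.4500
z(H) = -0.8871
z(FA) = -0.1257
d' = z(H) − z(FA) = -0.8871 − (-0.1257) = -0.7614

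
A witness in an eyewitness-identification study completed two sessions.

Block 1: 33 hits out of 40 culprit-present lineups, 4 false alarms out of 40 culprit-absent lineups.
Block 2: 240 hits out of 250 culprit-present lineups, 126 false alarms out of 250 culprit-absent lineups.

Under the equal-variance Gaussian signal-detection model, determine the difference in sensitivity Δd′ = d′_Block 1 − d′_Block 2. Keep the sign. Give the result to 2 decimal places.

Block 1: z(0.8250) = 0.935, z(0.1000) = -1.282, d' = 2.217
Block 2: z(0.9600) = 1.751, z(0.5040) = 0.010, d' = 1.741
Δd' = d'_Block 1 − d'_Block 2 = 2.217 − 1.741 = 0.476
Block 1 has the higher sensitivity.

Δd′ = 0.48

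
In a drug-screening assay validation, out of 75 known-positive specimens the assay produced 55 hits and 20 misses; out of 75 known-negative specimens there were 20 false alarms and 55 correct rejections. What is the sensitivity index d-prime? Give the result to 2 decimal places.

H = 55/75 = 0.7333
FA = 20/75 = 0.2667
z(H) = 0.6228
z(FA) = -0.6228
d' = z(H) − z(FA) = 0.6228 − (-0.6228) = 1.2456

d-prime = 1.25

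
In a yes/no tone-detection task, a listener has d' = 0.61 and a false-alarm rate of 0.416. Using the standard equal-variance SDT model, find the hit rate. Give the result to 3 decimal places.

z(false-alarm rate) = z(0.416) = -0.2121
z(H) = z(FA) + d' = -0.2121 + 0.61 = 0.3979
hit rate = Φ(0.3979) = 0.6546

hit rate = 0.655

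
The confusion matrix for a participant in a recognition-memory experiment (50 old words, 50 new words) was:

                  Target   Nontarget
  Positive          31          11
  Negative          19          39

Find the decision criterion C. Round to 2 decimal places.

H = 31/50 = 0.6200
FA = 11/50 = 0.2200
z(H) = 0.3055
z(FA) = -0.7722
c = −½·[z(H) + z(FA)] = −0.5 × (0.3055 + (-0.7722)) = 0.23335
c > 0: the participant has a conservative response bias.

C = 0.23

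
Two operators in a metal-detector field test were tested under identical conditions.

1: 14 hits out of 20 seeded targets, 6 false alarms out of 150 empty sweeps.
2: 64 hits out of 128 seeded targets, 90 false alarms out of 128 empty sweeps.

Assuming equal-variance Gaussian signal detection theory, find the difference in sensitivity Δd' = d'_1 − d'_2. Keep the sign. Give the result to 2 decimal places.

1: z(0.7000) = 0.524, z(0.0400) = -1.751, d' = 2.275
2: z(0.5000) = 0.000, z(0.7031) = 0.533, d' = -0.533
Δd' = d'_1 − d'_2 = 2.275 − (-0.533) = 2.808
1 has the higher sensitivity.

Δd' = 2.81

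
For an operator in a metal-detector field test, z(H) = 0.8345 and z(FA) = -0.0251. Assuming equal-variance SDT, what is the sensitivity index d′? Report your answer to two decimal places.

d′ = 0.86

d' = z(H) − z(FA) = 0.8345 − (-0.0251) = 0.8596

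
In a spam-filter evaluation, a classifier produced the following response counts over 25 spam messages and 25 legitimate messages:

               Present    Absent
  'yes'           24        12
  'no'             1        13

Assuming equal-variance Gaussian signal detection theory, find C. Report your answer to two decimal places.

C = -0.85

H = 24/25 = 0.9600
FA = 12/25 = 0.4800
Φ⁻¹(0.9600) = 1.751, Φ⁻¹(0.4800) = -0.050
c = −½·[z(H) + z(FA)] = −0.5 × (1.751 + (-0.050)) = -0.8505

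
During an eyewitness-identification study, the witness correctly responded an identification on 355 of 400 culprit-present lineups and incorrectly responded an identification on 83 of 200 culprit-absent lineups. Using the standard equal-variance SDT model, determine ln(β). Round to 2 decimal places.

H = 355/400 = 0.8875
FA = 83/200 = 0.4150
z(0.8875) = 1.213, z(0.4150) = -0.215
ln β = −½·[z(H)² − z(FA)²] = −0.5 × (1.471 − 0.046) = -0.7125

ln β = -0.71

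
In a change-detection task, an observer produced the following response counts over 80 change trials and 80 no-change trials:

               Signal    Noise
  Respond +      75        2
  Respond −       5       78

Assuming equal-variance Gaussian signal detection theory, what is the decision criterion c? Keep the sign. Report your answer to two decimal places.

c = 0.21

H = 75/80 = 0.9375
FA = 2/80 = 0.0250
z(H) = z(0.9375) = 1.534
z(FA) = z(0.0250) = -1.960
c = −½·[z(H) + z(FA)] = −0.5 × (1.534 + (-1.960)) = 0.213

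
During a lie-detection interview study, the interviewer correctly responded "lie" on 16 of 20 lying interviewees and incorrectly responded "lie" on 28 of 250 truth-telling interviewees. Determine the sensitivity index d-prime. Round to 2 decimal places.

d-prime = 2.06

H = 16/20 = 0.8000
FA = 28/250 = 0.1120
z(H) = z(0.8000) = 0.842
z(FA) = z(0.1120) = -1.216
d' = z(H) − z(FA) = 0.842 − (-1.216) = 2.058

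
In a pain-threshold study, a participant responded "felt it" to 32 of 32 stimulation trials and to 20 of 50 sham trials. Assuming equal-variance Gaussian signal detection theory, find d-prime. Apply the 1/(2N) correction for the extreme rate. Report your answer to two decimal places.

d-prime = 2.41

The hit rate is 32/32 = 1, so apply the 1/(2N) correction: H → 1 − 1/(2·32) = 0.98438.
z(H) = z(0.98438) = 2.154
z(FA) = z(0.40000) = -0.253
d' = 2.154 − (-0.253) = 2.407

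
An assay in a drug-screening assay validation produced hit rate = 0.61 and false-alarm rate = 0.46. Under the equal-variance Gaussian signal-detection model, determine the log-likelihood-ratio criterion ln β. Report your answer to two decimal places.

ln β = -0.03

z(H) = z(0.61) = 0.279
z(FA) = z(0.46) = -0.100
ln β = −½·[z(H)² − z(FA)²] = −0.5 × (0.078 − 0.010) = -0.034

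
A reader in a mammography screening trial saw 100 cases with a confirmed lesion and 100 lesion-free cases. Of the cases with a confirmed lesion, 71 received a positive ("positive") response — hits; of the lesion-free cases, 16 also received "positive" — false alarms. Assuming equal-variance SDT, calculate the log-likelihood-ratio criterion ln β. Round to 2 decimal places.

H = 71/100 = 0.7100
FA = 16/100 = 0.1600
Φ⁻¹(H) = 0.553
Φ⁻¹(FA) = -0.994
ln β = −½·[z(H)² − z(FA)²] = −0.5 × (0.306 − 0.988) = 0.341

ln β = 0.34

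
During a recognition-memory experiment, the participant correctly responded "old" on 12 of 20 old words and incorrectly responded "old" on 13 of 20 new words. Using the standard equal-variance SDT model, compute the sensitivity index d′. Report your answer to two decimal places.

d′ = -0.13

H = 12/20 = 0.6000
FA = 13/20 = 0.6500
Φ⁻¹(H) = 0.253
Φ⁻¹(FA) = 0.385
d' = z(H) − z(FA) = 0.253 − 0.385 = -0.132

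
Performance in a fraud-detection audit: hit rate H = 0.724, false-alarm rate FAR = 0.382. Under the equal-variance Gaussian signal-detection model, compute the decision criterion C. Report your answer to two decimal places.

z(0.724) = 0.595, z(0.382) = -0.300
c = −½·[z(H) + z(FA)] = −0.5 × (0.595 + (-0.300)) = -0.1475

C = -0.15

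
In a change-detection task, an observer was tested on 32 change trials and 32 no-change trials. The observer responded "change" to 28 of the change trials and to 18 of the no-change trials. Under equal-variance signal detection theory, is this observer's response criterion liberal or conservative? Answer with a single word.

liberal

z(H) = 1.150, z(FA) = 0.157
c = −½·(z(H) + z(FA)) = -0.6535
c < 0 → liberal criterion (biased toward responding “yes”).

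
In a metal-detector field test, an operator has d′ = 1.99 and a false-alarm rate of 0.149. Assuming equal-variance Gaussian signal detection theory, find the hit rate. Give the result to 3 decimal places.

hit rate = 0.829

z(false-alarm rate) = z(0.149) = -1.0407
z(H) = z(FA) + d' = -1.0407 + 1.99 = 0.9493
hit rate = Φ(0.9493) = 0.8288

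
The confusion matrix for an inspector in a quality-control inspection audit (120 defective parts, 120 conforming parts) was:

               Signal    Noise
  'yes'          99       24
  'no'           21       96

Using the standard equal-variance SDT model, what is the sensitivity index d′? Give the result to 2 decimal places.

H = 99/120 = 0.8250
FA = 24/120 = 0.2000
z(0.8250) = 0.9346, z(0.2000) = -0.8416
d' = z(H) − z(FA) = 0.9346 − (-0.8416) = 1.7762

d′ = 1.78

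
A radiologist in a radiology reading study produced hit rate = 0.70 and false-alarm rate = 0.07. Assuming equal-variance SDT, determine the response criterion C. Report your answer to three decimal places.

C = 0.476

z(H) = 0.5244
z(FA) = -1.4758
c = −½·[z(H) + z(FA)] = −0.5 × (0.5244 + (-1.4758)) = 0.4757
c > 0: the radiologist has a conservative response bias.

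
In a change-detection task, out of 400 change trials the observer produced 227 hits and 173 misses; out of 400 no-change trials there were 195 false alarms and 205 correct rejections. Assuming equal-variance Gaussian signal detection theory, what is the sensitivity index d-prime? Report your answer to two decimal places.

d-prime = 0.20

H = 227/400 = 0.5675
FA = 195/400 = 0.4875
z(H) = z(0.5675) = 0.170
z(FA) = z(0.4875) = -0.031
d' = z(H) − z(FA) = 0.170 − (-0.031) = 0.201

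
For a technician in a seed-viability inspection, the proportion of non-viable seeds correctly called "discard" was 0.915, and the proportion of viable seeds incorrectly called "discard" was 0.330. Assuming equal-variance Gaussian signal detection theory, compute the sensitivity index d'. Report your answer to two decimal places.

z(H) = z(0.915) = 1.3722
z(FA) = z(0.330) = -0.4399
d' = z(H) − z(FA) = 1.3722 − (-0.4399) = 1.8121

d' = 1.81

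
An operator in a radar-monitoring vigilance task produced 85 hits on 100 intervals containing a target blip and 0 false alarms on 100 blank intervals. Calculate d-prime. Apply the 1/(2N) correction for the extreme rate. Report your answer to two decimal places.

d-prime = 3.61

The false-alarm rate is 0/100 = 0, so apply the 1/(2N) correction: FA → 1/(2·100) = 0.00500.
z(H) = z(0.85000) = 1.036
z(FA) = z(0.00500) = -2.576
d' = 1.036 − (-2.576) = 3.612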